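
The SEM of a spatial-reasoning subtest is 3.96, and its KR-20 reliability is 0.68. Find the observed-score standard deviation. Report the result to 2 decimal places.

7.00

SD = SEM / √(1 − r) = 3.96 / √0.320 ≈ 3.96 / 0.566 ≈ 7.000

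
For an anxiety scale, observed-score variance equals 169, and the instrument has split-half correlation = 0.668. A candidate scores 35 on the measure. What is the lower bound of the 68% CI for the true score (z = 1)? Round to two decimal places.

SD = √169 = 13.000
Full-length reliability (Spearman-Brown) = 2(0.668)/(1+0.668) ≈ 0.801
SEM = 13.000 * √(1 − 0.801) = 13.000 * √0.199 ≈ 13.000 * 0.446 ≈ 5.800
1 * SEM ≈ 5.800
Lower bound: 35 − 5.800 = 29.200

29.20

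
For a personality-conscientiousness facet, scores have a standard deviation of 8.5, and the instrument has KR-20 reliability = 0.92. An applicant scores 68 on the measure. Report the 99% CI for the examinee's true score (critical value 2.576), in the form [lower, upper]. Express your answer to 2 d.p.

The standard error of measurement is 8.500×√(1 − 0.920) ≃ 8.500×0.283 ≃ 2.404.
Margin = 2.576 × 2.404 ≃ 6.193
Interval: (61.807, 74.193)

[61.81, 74.19]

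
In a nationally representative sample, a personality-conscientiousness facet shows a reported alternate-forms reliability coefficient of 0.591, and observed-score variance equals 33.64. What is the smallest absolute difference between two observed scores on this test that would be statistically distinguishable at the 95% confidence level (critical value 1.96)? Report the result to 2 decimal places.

10.28

SD = √33.64 = 5.800
The standard error of measurement is 5.800·√(1 − 0.591) ≈ 5.800·0.640 ≈ 3.709.
SE_diff = √2 · SEM ≈ 5.246
Minimum reliable difference = 1.96 · SE_diff ≈ 1.96 · 5.246 ≈ 10.282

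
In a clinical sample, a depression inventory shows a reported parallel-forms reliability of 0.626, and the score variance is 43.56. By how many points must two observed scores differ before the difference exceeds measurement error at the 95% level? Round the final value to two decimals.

11.19

SD = √43.56 ≈ 6.6000
SEM = 6.6000 · √(1 − 0.6260) = 6.6000 · √0.3740 ≈ 6.6000 · 0.6116 ≈ 4.0363
SE_diff = √2 · SEM ≈ 5.7081
Minimum reliable difference = 1.96 · SE_diff ≈ 1.96 · 5.7081 ≈ 11.1880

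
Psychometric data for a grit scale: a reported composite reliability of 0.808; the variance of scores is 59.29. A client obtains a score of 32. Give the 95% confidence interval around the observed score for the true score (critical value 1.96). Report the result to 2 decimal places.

σ = 59.29^(1/2) = 7.7000
SEM = 7.7000 * √(1 − 0.8080) = 7.7000 * √0.1920 ≃ 7.7000 * 0.4382 ≃ 3.3740
1.96 * SEM ≃ 6.6130
Interval: (25.3870, 38.6130)

[25.39, 38.61]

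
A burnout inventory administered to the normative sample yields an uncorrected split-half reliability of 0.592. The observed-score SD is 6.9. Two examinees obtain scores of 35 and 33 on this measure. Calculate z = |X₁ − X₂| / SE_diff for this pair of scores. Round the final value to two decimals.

Full-length reliability (Spearman-Brown) = 2(0.592)/(1+0.592) ≈ 0.74372
SEM = 6.90000 × √(1 − 0.74372) = 6.90000 × √0.25628 ≈ 6.90000 × 0.50624 ≈ 3.49307
SE_diff = SEM × √2 ≈ 3.49307 × 1.41421 ≈ 4.93995
z = 2 / 4.93995 ≈ 0.40486

0.40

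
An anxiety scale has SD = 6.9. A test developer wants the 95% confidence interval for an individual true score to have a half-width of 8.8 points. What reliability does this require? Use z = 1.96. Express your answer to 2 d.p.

SEM needed = half-width / z = 8.8/1.96 ≈ 4.48980
Required reliability = 1 − (SEM/SD)² = 1 − 0.42340 ≈ 0.57660

0.58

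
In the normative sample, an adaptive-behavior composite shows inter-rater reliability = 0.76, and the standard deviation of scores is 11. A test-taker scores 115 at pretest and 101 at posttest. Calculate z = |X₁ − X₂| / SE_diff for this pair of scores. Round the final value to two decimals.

SEM = 11.0000·√(1 − 0.7600) ≈ 5.3889
SE_diff = SEM · √2 ≈ 5.3889 · 1.4142 ≈ 7.6210
z = |115 − 101| / 7.6210 = 14 / 7.6210 ≈ 1.8370

1.84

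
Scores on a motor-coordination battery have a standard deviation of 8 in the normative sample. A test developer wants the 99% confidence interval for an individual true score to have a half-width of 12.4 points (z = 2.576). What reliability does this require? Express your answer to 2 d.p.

Required SEM = 12.4 / 2.576 ≈ 4.814
Required reliability = 1 − (SEM/SD)² = 1 − 0.362 ≈ 0.638

0.64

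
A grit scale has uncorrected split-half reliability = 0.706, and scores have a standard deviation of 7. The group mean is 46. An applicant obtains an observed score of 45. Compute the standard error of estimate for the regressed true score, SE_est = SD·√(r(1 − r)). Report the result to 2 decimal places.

Full-length reliability (Spearman-Brown) = 2(0.706)/(1+0.706) ≈ 0.8277
SE_est = SD × √(r(1 − r)) = 7.0000 × √0.1426 ≈ 7.0000 × 0.3777 ≈ 2.6437

2.64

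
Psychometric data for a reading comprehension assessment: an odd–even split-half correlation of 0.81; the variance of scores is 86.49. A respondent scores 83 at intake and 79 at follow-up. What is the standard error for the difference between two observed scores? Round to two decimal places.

4.26

σ = 86.49^(1/2) = 9.30000
r_full = 2·0.81 / (1 + 0.81) ≈ 0.89503
SEM = 9.30000*√(1 − 0.89503) ≈ 3.01315
Standard error of the difference = 3.01315·√2 ≈ 4.26123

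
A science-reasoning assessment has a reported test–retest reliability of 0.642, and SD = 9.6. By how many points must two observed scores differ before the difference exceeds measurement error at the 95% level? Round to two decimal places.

15.92

SEM = 9.60000*√(1 − 0.64200) ≈ 5.74398
Standard error of the difference = 5.74398·√2 ≈ 8.12321
Smallest detectable difference = 1.96*8.12321 ≈ 15.92149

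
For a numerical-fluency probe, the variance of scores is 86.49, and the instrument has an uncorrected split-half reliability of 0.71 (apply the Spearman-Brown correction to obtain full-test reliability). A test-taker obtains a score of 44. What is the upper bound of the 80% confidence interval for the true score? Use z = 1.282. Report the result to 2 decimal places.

σ = 86.49^(1/2) = 9.300
Full-length reliability (Spearman-Brown) = 2(0.71)/(1+0.71) ≃ 0.830
SEM = 9.300×√(1 − 0.830) ≃ 3.830
Margin = 1.282 × 3.830 ≃ 4.910
Upper limit = 44 + 4.910 ≃ 48.910

48.91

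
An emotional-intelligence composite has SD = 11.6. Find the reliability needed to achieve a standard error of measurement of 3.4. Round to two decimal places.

r = 1 − (SEM / SD)² = 1 − (3.400 / 11.6)² ≃ 1 − 0.086 ≃ 0.914

0.91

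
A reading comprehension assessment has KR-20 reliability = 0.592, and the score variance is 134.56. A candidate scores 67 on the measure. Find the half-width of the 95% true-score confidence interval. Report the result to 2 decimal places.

SD = √134.56 = 11.6000
SEM = 11.6000*√(1 − 0.5920) ≃ 7.4095
Half-width = 1.96*7.4095 ≃ 14.5226

14.52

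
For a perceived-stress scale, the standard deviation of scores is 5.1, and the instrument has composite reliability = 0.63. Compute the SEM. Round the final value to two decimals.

SEM = 5.100 × √(1 − 0.630) = 5.100 × √0.370 ≈ 5.100 × 0.608 ≈ 3.102

3.10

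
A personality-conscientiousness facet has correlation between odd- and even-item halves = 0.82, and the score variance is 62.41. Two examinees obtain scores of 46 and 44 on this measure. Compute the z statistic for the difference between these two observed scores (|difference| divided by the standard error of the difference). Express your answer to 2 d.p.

0.57

σ = 62.41^(1/2) = 7.9000
Full-length reliability (Spearman-Brown) = 2(0.82)/(1+0.82) ≈ 0.9011
SEM = 7.9000×√(1 − 0.9011) ≈ 2.4844
SE_diff = SEM × √2 ≈ 2.4844 × 1.4142 ≈ 3.5135
z = 2 / 3.5135 ≈ 0.5692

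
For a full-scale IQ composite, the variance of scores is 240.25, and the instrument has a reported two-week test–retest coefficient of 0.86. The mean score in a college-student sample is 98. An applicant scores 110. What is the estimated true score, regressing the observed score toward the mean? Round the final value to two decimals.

Estimated true score = 0.8600×110 + (1 − 0.8600)×98 ≃ 108.3200

108.32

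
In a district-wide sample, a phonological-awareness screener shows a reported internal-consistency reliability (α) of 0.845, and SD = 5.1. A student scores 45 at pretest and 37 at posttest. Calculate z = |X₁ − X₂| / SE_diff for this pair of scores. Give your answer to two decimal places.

2.82

SEM = 5.100×√(1 − 0.845) ≃ 2.008
Standard error of the difference = 2.008·√2 ≃ 2.840
z = 8 / 2.840 ≃ 2.817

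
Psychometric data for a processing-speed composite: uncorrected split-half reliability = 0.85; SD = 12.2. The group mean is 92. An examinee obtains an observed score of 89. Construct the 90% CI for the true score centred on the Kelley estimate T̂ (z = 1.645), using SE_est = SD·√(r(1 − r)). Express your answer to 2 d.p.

Spearman-Brown: r = 2(0.85) / (1 + 0.85) = 1.70000 / 1.85000 ≈ 0.91892
T̂ = r·X + (1 − r)·M = 0.91892*89 + 0.08108*92 ≈ 81.78378 + 7.45946 ≈ 89.24324
SE_est = SD * √(r(1 − r)) = 12.20000 * √0.07451 ≈ 12.20000 * 0.27296 ≈ 3.33011
90% CI: 89.24324 ± 5.47803 ≈ (83.76522, 94.72127)

[83.77, 94.72]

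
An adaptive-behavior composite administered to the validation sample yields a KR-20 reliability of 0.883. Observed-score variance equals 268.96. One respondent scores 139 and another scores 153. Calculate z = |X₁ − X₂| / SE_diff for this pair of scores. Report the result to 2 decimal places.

1.76

σ = 268.96^(1/2) = 16.40000
SEM = 16.40000 * √(1 − 0.88300) = 16.40000 * √0.11700 ≈ 16.40000 * 0.34205 ≈ 5.60966
Standard error of the difference = 5.60966·√2 ≈ 7.93326
z = 14 / 7.93326 ≈ 1.76472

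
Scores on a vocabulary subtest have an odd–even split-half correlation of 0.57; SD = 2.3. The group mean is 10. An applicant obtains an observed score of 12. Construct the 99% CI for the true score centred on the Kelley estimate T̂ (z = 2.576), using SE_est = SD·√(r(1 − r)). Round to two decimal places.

Full-length reliability (Spearman-Brown) = 2(0.57)/(1+0.57) ≈ 0.72611
T̂ = 0.72611(12) + 0.27389(10) ≈ 11.45223
SE_est = SD * √(r(1 − r)) = 2.30000 * √0.19887 ≈ 2.30000 * 0.44595 ≈ 1.02569
99% CI: 11.45223 ± 2.64217 ≈ (8.81006, 14.09440)

[8.81, 14.09]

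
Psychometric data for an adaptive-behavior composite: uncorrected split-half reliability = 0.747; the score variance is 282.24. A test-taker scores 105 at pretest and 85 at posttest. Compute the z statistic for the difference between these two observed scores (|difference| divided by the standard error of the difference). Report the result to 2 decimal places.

2.21

σ = 282.24^(1/2) = 16.80000
r_full = 2·0.747 / (1 + 0.747) ≃ 0.85518
SEM = 16.80000 · √(1 − 0.85518) = 16.80000 · √0.14482 ≃ 16.80000 · 0.38055 ≃ 6.39327
SE_diff = SEM · √2 ≃ 6.39327 · 1.41421 ≃ 9.04145
z = 20 / 9.04145 ≃ 2.21203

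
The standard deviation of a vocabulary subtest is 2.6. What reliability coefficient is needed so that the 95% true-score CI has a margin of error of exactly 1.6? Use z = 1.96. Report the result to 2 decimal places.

0.90

SEM needed = half-width / z = 1.6/1.96 ≃ 0.8163
r = 1 − (SEM / SD)² = 1 − (0.8163 / 2.6)² ≃ 1 − 0.0986 ≃ 0.9014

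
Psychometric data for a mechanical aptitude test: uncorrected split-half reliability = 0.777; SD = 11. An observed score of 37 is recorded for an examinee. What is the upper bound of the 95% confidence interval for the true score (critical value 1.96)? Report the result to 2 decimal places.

r_full = 2·0.777 / (1 + 0.777) ≈ 0.87451
SEM = 11.00000 * √(1 − 0.87451) = 11.00000 * √0.12549 ≈ 11.00000 * 0.35425 ≈ 3.89674
Margin = 1.96 * 3.89674 ≈ 7.63761
Upper bound: 37 + 7.63761 = 44.63761

44.64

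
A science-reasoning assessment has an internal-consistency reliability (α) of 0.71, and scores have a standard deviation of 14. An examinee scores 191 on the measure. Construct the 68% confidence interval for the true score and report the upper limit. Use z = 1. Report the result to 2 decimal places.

The standard error of measurement is 14.0000·√(1 − 0.7100) ≈ 14.0000·0.5385 ≈ 7.5392.
1 · SEM ≈ 7.5392
Upper limit = 191 + 7.5392 ≈ 198.5392

198.54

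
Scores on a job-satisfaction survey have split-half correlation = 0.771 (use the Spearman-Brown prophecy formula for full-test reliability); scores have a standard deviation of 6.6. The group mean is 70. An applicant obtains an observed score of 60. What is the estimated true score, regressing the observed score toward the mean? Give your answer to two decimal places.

Spearman-Brown: r = 2(0.771) / (1 + 0.771) = 1.542 / 1.771 ≈ 0.871
T̂ = r·X + (1 − r)·M = 0.871×60 + 0.129×70 ≈ 52.242 + 9.051 ≈ 61.293

61.29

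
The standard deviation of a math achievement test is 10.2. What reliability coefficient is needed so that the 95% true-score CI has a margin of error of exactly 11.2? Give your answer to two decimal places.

0.69

Required SEM = 11.2 / 1.96 ≈ 5.714
r = 1 − (5.714/10.2)² ≈ 1 − 0.314 ≈ 0.686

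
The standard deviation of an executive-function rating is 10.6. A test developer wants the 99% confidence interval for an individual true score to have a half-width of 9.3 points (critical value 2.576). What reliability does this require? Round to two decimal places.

0.88

SEM needed = half-width / z = 9.3/2.576 ≈ 3.6102
Required reliability = 1 − (SEM/SD)² = 1 − 0.1160 ≈ 0.8840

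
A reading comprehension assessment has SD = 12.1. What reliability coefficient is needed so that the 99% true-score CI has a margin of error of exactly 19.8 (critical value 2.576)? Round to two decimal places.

0.60

SEM needed = half-width / z = 19.8/2.576 ≃ 7.68634
r = 1 − (7.68634/12.1)² ≃ 1 − 0.40352 ≃ 0.59648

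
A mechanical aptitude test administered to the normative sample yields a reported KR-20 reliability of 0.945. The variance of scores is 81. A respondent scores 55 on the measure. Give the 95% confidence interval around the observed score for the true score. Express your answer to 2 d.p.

SD = √81 = 9.000
SEM = 9.000 * √(1 − 0.945) = 9.000 * √0.055 ≈ 9.000 * 0.235 ≈ 2.111
1.96 * SEM ≈ 4.137
Interval: (50.863, 59.137)

[50.86, 59.14]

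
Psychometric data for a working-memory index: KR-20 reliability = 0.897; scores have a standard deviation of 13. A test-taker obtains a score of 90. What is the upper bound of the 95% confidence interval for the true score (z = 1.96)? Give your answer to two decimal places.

98.18

SEM = 13.0000 * √(1 − 0.8970) = 13.0000 * √0.1030 ≈ 13.0000 * 0.3209 ≈ 4.1722
Half-width = 1.96*4.1722 ≈ 8.1775
Upper limit = 90 + 8.1775 ≈ 98.1775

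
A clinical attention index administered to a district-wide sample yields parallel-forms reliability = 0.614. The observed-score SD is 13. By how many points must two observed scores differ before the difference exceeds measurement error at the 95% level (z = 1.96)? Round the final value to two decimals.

SEM = 13.0000·√(1 − 0.6140) ≈ 8.0768
SE_diff = SEM · √2 ≈ 8.0768 · 1.4142 ≈ 11.4223
Smallest detectable difference = 1.96·11.4223 ≈ 22.3876

22.39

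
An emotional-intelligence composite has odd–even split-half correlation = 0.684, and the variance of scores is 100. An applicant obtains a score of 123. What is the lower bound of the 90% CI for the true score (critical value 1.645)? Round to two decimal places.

115.87

SD = √100 ≃ 10.000
r_full = 2·0.684 / (1 + 0.684) ≃ 0.812
The standard error of measurement is 10.000×√(1 − 0.812) ≃ 10.000×0.433 ≃ 4.332.
Half-width = 1.645×4.332 ≃ 7.126
Lower bound: 123 − 7.126 = 115.874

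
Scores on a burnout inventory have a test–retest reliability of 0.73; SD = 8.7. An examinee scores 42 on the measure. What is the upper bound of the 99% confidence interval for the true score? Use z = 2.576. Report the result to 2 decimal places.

53.65

SEM = 8.700·√(1 − 0.730) ≈ 4.521
Margin = 2.576 · 4.521 ≈ 11.645
Upper bound: 42 + 11.645 = 53.645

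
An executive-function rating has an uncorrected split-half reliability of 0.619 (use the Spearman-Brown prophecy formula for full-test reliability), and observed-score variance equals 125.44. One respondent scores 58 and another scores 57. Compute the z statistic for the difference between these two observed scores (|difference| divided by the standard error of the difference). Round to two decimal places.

0.13

σ = 125.44^(1/2) = 11.200
Full-length reliability (Spearman-Brown) = 2(0.619)/(1+0.619) ≃ 0.765
SEM = 11.200 * √(1 − 0.765) = 11.200 * √0.235 ≃ 11.200 * 0.485 ≃ 5.433
SE_diff = SEM * √2 ≃ 5.433 * 1.414 ≃ 7.684
z = 1 / 7.684 ≃ 0.130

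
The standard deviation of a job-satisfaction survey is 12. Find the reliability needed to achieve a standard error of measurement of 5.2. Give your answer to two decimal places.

Required reliability = 1 − (SEM/SD)² = 1 − 0.18778 ≈ 0.81222

0.81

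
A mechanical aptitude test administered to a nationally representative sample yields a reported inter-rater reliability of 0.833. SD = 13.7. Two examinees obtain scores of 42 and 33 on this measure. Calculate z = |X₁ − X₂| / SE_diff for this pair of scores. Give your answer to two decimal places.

1.14

SEM = 13.700*√(1 − 0.833) ≈ 5.599
SE_diff = √2 * SEM ≈ 7.918
z = 9 / 7.918 ≈ 1.137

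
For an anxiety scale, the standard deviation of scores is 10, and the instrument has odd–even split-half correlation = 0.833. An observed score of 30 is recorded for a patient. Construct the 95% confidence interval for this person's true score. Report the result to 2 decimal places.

[24.08, 35.92]

Full-length reliability (Spearman-Brown) = 2(0.833)/(1+0.833) ≈ 0.90889
SEM = 10.00000×√(1 − 0.90889) ≈ 3.01840
Margin = 1.96 × 3.01840 ≈ 5.91607
95% CI: 30 ± 5.91607 = [24.08393, 35.91607]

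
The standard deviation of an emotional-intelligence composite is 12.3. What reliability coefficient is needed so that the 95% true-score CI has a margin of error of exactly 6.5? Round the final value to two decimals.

Required SEM = 6.5 / 1.96 ≈ 3.3163
r = 1 − (3.3163/12.3)² ≈ 1 − 0.0727 ≈ 0.9273

0.93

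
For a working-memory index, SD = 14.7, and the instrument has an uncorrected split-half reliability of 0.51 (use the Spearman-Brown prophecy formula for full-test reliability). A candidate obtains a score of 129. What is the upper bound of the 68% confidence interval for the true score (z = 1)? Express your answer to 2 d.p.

137.37

r_full = 2·0.51 / (1 + 0.51) ≃ 0.6755
The standard error of measurement is 14.7000×√(1 − 0.6755) ≃ 14.7000×0.5697 ≃ 8.3739.
1 × SEM ≃ 8.3739
Upper limit = 129 + 8.3739 ≃ 137.3739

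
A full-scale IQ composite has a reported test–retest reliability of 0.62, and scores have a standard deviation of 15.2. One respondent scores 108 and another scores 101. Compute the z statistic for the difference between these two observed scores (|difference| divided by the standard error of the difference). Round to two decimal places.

SEM = 15.2000 * √(1 − 0.6200) = 15.2000 * √0.3800 ≈ 15.2000 * 0.6164 ≈ 9.3699
SE_diff = √2 * SEM ≈ 13.2511
z = 7 / 13.2511 ≈ 0.5283

0.53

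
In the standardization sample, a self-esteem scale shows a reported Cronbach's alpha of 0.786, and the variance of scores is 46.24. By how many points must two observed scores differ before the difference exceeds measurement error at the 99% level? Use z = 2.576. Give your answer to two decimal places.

11.46

σ = 46.24^(1/2) = 6.8000
The standard error of measurement is 6.8000*√(1 − 0.7860) ≈ 6.8000*0.4626 ≈ 3.1457.
SE_diff = SEM * √2 ≈ 3.1457 * 1.4142 ≈ 4.4487
Minimum reliable difference = 2.576 * SE_diff ≈ 2.576 * 4.4487 ≈ 11.4598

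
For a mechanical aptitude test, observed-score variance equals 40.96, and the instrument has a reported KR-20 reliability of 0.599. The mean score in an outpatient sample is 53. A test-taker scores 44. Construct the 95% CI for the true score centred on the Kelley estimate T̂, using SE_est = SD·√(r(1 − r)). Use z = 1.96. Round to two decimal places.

[41.46, 53.76]

σ = 40.96^(1/2) = 6.400
T̂ = r·X + (1 − r)·M = 0.599·44 + 0.401·53 = 26.356 + 21.253 ≈ 47.609
SE_est = SD · √(r(1 − r)) = 6.400 · √0.240 ≈ 6.400 · 0.490 ≈ 3.137
95% CI: 47.609 ± 6.148 ≈ (41.461, 53.757)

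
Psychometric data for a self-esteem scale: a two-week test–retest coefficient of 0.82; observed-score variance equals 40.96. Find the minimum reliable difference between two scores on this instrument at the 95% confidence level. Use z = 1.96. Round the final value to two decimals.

7.53

SD = √40.96 = 6.40000
SEM = 6.40000 · √(1 − 0.82000) = 6.40000 · √0.18000 ≈ 6.40000 · 0.42426 ≈ 2.71529
SE_diff = SEM · √2 ≈ 2.71529 · 1.41421 ≈ 3.84000
Smallest detectable difference = 1.96·3.84000 ≈ 7.52640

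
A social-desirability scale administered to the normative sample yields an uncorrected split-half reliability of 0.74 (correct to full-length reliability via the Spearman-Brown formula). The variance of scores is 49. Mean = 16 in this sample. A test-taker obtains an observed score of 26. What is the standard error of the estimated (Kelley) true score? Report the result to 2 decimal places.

2.50

SD = √49 = 7.00000
Full-length reliability (Spearman-Brown) = 2(0.74)/(1+0.74) ≃ 0.85057
SE_est = SD × √(r(1 − r)) = 7.00000 × √0.12710 ≃ 7.00000 × 0.35651 ≃ 2.49555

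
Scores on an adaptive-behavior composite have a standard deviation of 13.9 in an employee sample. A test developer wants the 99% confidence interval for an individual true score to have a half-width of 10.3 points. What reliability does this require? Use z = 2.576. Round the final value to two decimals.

SEM needed = half-width / z = 10.3/2.576 ≃ 3.998
r = 1 − (3.998/13.9)² ≃ 1 − 0.083 ≃ 0.917

0.92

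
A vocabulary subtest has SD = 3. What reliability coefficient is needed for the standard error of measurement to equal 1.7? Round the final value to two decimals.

0.68

Required reliability = 1 − (SEM/SD)² = 1 − 0.32111 ≈ 0.67889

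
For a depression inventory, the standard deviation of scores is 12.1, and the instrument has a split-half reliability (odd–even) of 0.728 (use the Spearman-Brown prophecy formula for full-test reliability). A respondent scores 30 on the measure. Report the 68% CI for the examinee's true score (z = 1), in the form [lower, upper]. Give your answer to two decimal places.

[25.20, 34.80]

r_full = 2·0.728 / (1 + 0.728) ≃ 0.843
SEM = 12.100·√(1 − 0.843) ≃ 4.801
Half-width = 1·4.801 ≃ 4.801
68% CI: 30 ± 4.801 = [25.199, 34.801]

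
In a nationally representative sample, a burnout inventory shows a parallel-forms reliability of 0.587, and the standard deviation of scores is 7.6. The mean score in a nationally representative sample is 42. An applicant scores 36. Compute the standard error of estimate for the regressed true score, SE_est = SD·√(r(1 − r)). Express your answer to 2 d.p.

3.74

SE_est = SD * √(r(1 − r)) = 7.6000 * √0.2424 ≈ 7.6000 * 0.4924 ≈ 3.7420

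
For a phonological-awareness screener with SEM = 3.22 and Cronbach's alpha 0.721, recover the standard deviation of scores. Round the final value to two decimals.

σ = SEM·(1 − r)^(−1/2) ≈ 3.22×1.893 ≈ 6.096

6.10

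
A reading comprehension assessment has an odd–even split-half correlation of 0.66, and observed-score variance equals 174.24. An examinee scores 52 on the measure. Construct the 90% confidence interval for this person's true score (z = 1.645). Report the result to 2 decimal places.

[42.17, 61.83]

σ = 174.24^(1/2) = 13.2000
Full-length reliability (Spearman-Brown) = 2(0.66)/(1+0.66) ≃ 0.7952
SEM = 13.2000·√(1 − 0.7952) ≃ 5.9739
1.645 · SEM ≃ 9.8271
CI = 52 ± 9.8271 → [42.1729, 61.8271]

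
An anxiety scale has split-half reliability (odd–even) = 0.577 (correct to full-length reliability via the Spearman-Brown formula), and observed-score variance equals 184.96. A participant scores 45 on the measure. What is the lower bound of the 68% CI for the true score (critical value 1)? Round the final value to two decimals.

37.96

SD = √184.96 = 13.600
Full-length reliability (Spearman-Brown) = 2(0.577)/(1+0.577) ≈ 0.732
SEM = 13.600 · √(1 − 0.732) = 13.600 · √0.268 ≈ 13.600 · 0.518 ≈ 7.044
Margin = 1 · 7.044 ≈ 7.044
Lower bound: 45 − 7.044 = 37.956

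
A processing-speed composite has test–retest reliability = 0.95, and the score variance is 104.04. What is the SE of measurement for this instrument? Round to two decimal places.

2.28

SD = √104.04 = 10.200
SEM = 10.200 × √(1 − 0.950) = 10.200 × √0.050 ≈ 10.200 × 0.224 ≈ 2.281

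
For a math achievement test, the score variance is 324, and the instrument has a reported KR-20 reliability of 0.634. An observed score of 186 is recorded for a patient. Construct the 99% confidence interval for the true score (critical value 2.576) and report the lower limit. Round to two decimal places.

157.95

σ = 324^(1/2) = 18.0000
The standard error of measurement is 18.0000·√(1 − 0.6340) ≈ 18.0000·0.6050 ≈ 10.8896.
Half-width = 2.576·10.8896 ≈ 28.0517
Lower limit = 186 − 28.0517 ≈ 157.9483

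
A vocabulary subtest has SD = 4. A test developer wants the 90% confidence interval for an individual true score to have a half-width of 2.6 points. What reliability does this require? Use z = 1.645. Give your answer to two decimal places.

0.84

Required SEM = 2.6 / 1.645 ≃ 1.581
r = 1 − (1.581/4)² ≃ 1 − 0.156 ≃ 0.844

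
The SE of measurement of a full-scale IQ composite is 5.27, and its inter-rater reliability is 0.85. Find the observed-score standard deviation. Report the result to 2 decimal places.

σ = SEM·(1 − r)^(−1/2) ≃ 5.27*2.582 ≃ 13.607

13.61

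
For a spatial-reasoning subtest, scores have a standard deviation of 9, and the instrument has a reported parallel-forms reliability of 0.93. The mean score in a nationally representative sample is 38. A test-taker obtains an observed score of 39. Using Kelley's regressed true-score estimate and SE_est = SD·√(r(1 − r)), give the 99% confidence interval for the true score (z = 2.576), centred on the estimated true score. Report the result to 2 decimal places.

[33.01, 44.85]

T̂ = r·X + (1 − r)·M = 0.9300×39 + 0.0700×38 = 36.2700 + 2.6600 ≈ 38.9300
SE_est = 9.0000·√[r(1 − r)] ≈ 2.2963
99% CI: 38.9300 ± 5.9153 ≈ (33.0147, 44.8453)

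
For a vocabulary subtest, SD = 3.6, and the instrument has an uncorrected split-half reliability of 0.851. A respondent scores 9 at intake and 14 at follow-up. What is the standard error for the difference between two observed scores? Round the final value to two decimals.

Full-length reliability (Spearman-Brown) = 2(0.851)/(1+0.851) ≈ 0.9195
SEM = 3.6000 × √(1 − 0.9195) = 3.6000 × √0.0805 ≈ 3.6000 × 0.2837 ≈ 1.0214
SE_diff = SEM × √2 ≈ 1.0214 × 1.4142 ≈ 1.4445

1.44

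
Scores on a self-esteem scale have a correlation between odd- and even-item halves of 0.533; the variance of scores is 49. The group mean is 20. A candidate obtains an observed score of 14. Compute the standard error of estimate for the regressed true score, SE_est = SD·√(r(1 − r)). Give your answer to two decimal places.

SD = √49 = 7.000
Full-length reliability (Spearman-Brown) = 2(0.533)/(1+0.533) ≈ 0.695
SE_est = 7.000·√[r(1 − r)] ≈ 3.222

3.22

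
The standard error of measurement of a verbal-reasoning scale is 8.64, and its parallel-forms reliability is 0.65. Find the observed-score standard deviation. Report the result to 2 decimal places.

SD = 8.64 / √(1 − 0.65) ≈ 14.60427

14.60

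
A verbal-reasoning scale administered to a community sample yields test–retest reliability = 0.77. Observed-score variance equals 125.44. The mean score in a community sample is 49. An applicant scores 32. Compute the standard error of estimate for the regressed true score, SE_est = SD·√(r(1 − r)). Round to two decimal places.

σ = 125.44^(1/2) = 11.200
SE_est = SD · √(r(1 − r)) = 11.200 · √0.177 ≈ 11.200 · 0.421 ≈ 4.713

4.71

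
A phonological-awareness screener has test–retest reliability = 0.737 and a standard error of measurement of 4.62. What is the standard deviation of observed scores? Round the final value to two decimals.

9.01

SD = SEM / √(1 − r) = 4.62 / √0.2630 ≈ 4.62 / 0.5128 ≈ 9.0087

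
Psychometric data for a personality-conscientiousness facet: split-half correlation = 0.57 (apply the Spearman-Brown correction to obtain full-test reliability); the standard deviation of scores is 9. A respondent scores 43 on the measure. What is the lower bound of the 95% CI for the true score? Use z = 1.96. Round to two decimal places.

Full-length reliability (Spearman-Brown) = 2(0.57)/(1+0.57) ≈ 0.7261
SEM = 9.0000 * √(1 − 0.7261) = 9.0000 * √0.2739 ≈ 9.0000 * 0.5233 ≈ 4.7101
1.96 * SEM ≈ 9.2317
Lower limit = 43 − 9.2317 ≈ 33.7683

33.77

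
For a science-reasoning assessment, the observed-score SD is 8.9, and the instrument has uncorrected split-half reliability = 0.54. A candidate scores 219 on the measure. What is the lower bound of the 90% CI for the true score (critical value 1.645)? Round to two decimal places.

Spearman-Brown: r = 2(0.54) / (1 + 0.54) = 1.080 / 1.540 ≈ 0.701
SEM = 8.900 · √(1 − 0.701) = 8.900 · √0.299 ≈ 8.900 · 0.547 ≈ 4.864
Margin = 1.645 · 4.864 ≈ 8.002
Lower limit = 219 − 8.002 ≈ 210.998

211.00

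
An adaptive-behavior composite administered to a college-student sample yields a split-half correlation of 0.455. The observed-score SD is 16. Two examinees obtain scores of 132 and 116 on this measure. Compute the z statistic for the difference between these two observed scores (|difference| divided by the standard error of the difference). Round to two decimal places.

1.16

r_full = 2·0.455 / (1 + 0.455) ≈ 0.6254
SEM = 16.0000*√(1 − 0.6254) ≈ 9.7923
SE_diff = √2 * SEM ≈ 13.8485
z = |132 − 116| / 13.8485 = 16 / 13.8485 ≈ 1.1554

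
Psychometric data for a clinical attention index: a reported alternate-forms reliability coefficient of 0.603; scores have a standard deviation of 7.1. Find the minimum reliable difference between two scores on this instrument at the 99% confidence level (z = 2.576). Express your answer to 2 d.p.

16.30

SEM = 7.1000 · √(1 − 0.6030) = 7.1000 · √0.3970 ≃ 7.1000 · 0.6301 ≃ 4.4736
SE_diff = √2 · SEM ≃ 6.3266
Smallest detectable difference = 2.576·6.3266 ≃ 16.2973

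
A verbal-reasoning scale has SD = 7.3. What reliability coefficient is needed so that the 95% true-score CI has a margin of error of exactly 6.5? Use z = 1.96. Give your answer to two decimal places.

Required SEM = 6.5 / 1.96 ≈ 3.31633
Required reliability = 1 − (SEM/SD)² = 1 − 0.20638 ≈ 0.79362

0.79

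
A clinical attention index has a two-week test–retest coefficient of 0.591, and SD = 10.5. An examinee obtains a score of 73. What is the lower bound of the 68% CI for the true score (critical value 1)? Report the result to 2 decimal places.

66.28

SEM = 10.50000×√(1 − 0.59100) ≈ 6.71508
Half-width = 1×6.71508 ≈ 6.71508
Lower bound: 73 − 6.71508 = 66.28492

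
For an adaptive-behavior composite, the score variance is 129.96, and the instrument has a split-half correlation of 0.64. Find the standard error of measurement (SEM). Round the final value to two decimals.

SD = √129.96 = 11.400
r_full = 2·0.64 / (1 + 0.64) ≈ 0.780
SEM = 11.400 × √(1 − 0.780) = 11.400 × √0.220 ≈ 11.400 × 0.469 ≈ 5.341

5.34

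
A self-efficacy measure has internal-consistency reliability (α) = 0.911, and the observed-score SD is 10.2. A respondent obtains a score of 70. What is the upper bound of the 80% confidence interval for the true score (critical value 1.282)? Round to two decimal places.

The standard error of measurement is 10.200·√(1 − 0.911) ≈ 10.200·0.298 ≈ 3.043.
1.282 · SEM ≈ 3.901
Upper limit = 70 + 3.901 ≈ 73.901

73.90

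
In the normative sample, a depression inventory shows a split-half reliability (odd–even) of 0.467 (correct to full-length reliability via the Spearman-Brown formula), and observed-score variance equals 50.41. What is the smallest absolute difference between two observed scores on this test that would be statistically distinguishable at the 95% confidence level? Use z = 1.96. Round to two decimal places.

SD = √50.41 ≈ 7.10000
Spearman-Brown: r = 2(0.467) / (1 + 0.467) = 0.93400 / 1.46700 ≈ 0.63667
SEM = 7.10000 · √(1 − 0.63667) = 7.10000 · √0.36333 ≈ 7.10000 · 0.60277 ≈ 4.27964
SE_diff = SEM · √2 ≈ 4.27964 · 1.41421 ≈ 6.05232
Minimum reliable difference = 1.96 · SE_diff ≈ 1.96 · 6.05232 ≈ 11.86255

11.86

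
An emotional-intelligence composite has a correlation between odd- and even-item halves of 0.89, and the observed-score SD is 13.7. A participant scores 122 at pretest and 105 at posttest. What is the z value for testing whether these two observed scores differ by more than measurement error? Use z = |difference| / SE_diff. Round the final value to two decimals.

3.64

r_full = 2·0.89 / (1 + 0.89) ≈ 0.94180
SEM = 13.70000 · √(1 − 0.94180) = 13.70000 · √0.05820 ≈ 13.70000 · 0.24125 ≈ 3.30511
SE_diff = √2 · SEM ≈ 4.67413
z = 17 / 4.67413 ≈ 3.63704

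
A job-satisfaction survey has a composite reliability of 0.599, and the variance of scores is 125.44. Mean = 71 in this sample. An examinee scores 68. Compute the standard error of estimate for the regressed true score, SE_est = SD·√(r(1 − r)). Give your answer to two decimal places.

SD = √125.44 ≈ 11.20000
SE_est = SD * √(r(1 − r)) = 11.20000 * √0.24020 ≈ 11.20000 * 0.49010 ≈ 5.48913

5.49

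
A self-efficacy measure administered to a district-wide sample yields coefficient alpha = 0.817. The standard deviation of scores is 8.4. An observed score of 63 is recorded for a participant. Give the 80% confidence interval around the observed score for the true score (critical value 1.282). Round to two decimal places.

SEM = 8.4000 * √(1 − 0.8170) = 8.4000 * √0.1830 ≃ 8.4000 * 0.4278 ≃ 3.5934
Half-width = 1.282*3.5934 ≃ 4.6067
Interval: (58.3933, 67.6067)

[58.39, 67.61]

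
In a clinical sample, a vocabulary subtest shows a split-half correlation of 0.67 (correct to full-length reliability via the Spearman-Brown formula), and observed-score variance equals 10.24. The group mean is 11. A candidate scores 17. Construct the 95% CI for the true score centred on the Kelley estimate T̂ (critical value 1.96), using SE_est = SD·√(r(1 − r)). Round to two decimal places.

[13.32, 18.31]

SD = √10.24 ≈ 3.200
Full-length reliability (Spearman-Brown) = 2(0.67)/(1+0.67) ≈ 0.802
T̂ = 0.802(17) + 0.198(11) ≈ 15.814
SE_est = 3.200×√(0.802×0.198) ≈ 1.274
95% CI: 15.814 ± 2.497 ≈ (13.317, 18.312)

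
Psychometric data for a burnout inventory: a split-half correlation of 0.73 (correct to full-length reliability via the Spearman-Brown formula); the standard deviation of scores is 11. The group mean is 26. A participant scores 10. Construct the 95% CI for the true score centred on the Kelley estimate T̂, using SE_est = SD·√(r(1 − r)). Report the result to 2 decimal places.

r_full = 2·0.73 / (1 + 0.73) ≈ 0.8439
T̂ = 0.8439(10) + 0.1561(26) ≈ 12.4971
SE_est = SD · √(r(1 − r)) = 11.0000 · √0.1317 ≈ 11.0000 · 0.3629 ≈ 3.9921
95% CI: 12.4971 ± 7.8246 ≈ (4.6725, 20.3217)

[4.67, 20.32]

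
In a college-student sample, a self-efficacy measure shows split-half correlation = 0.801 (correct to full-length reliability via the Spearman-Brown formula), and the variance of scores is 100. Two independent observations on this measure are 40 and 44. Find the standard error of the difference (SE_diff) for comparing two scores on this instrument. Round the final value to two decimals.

4.70

σ = 100^(1/2) = 10.0000
Spearman-Brown: r = 2(0.801) / (1 + 0.801) = 1.6020 / 1.8010 ≈ 0.8895
The standard error of measurement is 10.0000*√(1 − 0.8895) ≈ 10.0000*0.3324 ≈ 3.3241.
SE_diff = SEM * √2 ≈ 3.3241 * 1.4142 ≈ 4.7009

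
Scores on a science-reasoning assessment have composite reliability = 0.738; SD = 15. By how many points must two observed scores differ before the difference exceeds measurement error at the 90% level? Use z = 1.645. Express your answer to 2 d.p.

17.86

SEM = 15.0000*√(1 − 0.7380) ≈ 7.6779
SE_diff = √2 * SEM ≈ 10.8582
Smallest detectable difference = 1.645*10.8582 ≈ 17.8617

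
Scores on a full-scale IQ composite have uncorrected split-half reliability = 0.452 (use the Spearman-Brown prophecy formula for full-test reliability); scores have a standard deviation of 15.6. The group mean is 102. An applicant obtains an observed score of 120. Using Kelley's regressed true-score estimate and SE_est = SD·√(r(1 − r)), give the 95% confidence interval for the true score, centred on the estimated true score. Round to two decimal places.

[98.39, 128.03]

Full-length reliability (Spearman-Brown) = 2(0.452)/(1+0.452) ≃ 0.623
T̂ = r·X + (1 − r)·M = 0.623×120 + 0.377×102 ≃ 74.711 + 38.496 ≃ 113.207
SE_est = SD × √(r(1 − r)) = 15.600 × √0.235 ≃ 15.600 × 0.485 ≃ 7.562
95% CI: 113.207 ± 14.821 ≃ (98.385, 128.028)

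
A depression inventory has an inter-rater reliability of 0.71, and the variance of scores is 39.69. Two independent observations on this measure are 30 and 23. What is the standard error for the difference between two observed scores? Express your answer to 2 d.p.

4.80

SD = √39.69 = 6.300
SEM = 6.300 · √(1 − 0.710) = 6.300 · √0.290 ≃ 6.300 · 0.539 ≃ 3.393
SE_diff = SEM · √2 ≃ 3.393 · 1.414 ≃ 4.798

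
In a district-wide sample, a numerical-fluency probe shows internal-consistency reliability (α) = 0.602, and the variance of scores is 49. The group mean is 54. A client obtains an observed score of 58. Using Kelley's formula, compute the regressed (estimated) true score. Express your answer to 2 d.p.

56.41

T̂ = 0.602(58) + 0.398(54) ≈ 56.408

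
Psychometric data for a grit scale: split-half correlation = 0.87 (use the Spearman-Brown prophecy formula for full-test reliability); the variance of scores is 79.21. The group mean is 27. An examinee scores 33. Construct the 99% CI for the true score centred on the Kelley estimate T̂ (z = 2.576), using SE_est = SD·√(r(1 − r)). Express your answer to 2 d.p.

[26.75, 38.41]

SD = √79.21 ≃ 8.900
Spearman-Brown: r = 2(0.87) / (1 + 0.87) = 1.740 / 1.870 ≃ 0.930
T̂ = r·X + (1 − r)·M = 0.930×33 + 0.070×27 ≃ 30.706 + 1.877 ≃ 32.583
SE_est = SD × √(r(1 − r)) = 8.900 × √0.065 ≃ 8.900 × 0.254 ≃ 2.264
CI = 32.583 ± 2.576 × 2.264 → [26.752, 38.414]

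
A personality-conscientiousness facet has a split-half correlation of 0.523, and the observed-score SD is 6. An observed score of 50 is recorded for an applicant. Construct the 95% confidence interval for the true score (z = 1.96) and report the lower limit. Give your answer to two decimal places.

43.42

r_full = 2·0.523 / (1 + 0.523) ≈ 0.68680
The standard error of measurement is 6.00000×√(1 − 0.68680) ≈ 6.00000×0.55964 ≈ 3.35784.
Margin = 1.96 × 3.35784 ≈ 6.58137
Lower bound: 50 − 6.58137 = 43.41863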